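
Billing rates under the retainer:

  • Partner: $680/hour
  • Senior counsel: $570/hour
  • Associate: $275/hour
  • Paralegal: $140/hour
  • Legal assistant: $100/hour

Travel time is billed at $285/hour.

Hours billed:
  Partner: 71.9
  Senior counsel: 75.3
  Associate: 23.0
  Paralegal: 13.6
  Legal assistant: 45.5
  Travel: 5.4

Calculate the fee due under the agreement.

$106,131.00

Partner: 71.9 × $680 = $48,892.00
Senior counsel: 75.3 × $570 = $42,921.00
Associate: 23.0 × $275 = $6,325.00
Paralegal: 13.6 × $140 = $1,904.00
Legal assistant: 45.5 × $100 = $4,550.00
Subtotal: $48,892.00 + $42,921.00 + $6,325.00 + $1,904.00 + $4,550.00 = $104,592.00
Travel: 5.4 × $285 = $1,539.00
Total: $104,592.00 + $1,539.00 = $106,131.00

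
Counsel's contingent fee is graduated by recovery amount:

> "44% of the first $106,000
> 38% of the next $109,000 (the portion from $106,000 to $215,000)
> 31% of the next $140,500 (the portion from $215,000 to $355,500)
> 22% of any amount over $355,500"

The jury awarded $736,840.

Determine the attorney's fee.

$215,509.80

First $106,000 at 44% = $46,640.00
Next $109,000 at 38% = $41,420.00
Next $140,500 at 31% = $43,555.00
Remaining $381,340 at 22% = $83,894.80
Fee: $46,640.00 + $41,420.00 + $43,555.00 + $83,894.80 = $215,509.80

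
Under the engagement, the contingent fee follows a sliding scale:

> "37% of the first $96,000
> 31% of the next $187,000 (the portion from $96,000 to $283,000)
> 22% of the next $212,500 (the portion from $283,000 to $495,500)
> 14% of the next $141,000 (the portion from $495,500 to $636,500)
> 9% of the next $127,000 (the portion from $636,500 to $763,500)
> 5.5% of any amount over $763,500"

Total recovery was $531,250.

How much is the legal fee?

$145,245.00

First $96,000 at 37% = $35,520.00
Next $187,000 at 31% = $57,970.00
Next $212,500 at 22% = $46,750.00
Remaining $35,750 at 14% = $5,005.00
Fee: $35,520.00 + $57,970.00 + $46,750.00 + $5,005.00 = $145,245.00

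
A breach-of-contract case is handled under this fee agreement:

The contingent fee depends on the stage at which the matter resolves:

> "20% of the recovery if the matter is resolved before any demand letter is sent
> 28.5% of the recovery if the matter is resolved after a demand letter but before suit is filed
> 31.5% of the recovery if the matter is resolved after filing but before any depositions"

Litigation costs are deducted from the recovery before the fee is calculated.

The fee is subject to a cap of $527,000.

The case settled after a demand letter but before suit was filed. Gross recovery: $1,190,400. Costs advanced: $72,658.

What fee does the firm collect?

$318,556.47

Fee base (net of costs): $1,190,400 − $72,658 = $1,117,742
The matter settled after a demand letter but before suit was filed, so the 28.5% rate applies.
$1,117,742 × 28.5% = $318,556.47
$318,556.47 is under the $527,000 cap.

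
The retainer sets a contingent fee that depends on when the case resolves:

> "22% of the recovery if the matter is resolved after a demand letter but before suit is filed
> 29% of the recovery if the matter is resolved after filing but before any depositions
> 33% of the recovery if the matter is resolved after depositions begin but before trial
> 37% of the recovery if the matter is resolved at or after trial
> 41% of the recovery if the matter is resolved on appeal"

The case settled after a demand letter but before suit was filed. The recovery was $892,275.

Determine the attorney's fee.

The matter settled after a demand letter but before suit was filed, so the 22% rate applies.
$892,275 × 22% = $196,300.50

$196,300.50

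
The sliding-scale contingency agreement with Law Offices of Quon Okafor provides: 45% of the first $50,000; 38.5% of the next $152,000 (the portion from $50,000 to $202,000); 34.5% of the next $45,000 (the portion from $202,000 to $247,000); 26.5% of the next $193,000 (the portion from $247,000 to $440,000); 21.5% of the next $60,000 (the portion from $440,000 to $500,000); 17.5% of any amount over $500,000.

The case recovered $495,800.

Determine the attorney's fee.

$159,687.00

First $50,000 at 45% = $22,500.00
Next $152,000 at 38.5% = $58,520.00
Next $45,000 at 34.5% = $15,525.00
Next $193,000 at 26.5% = $51,145.00
Remaining $55,800 at 21.5% = $11,997.00
Fee: $22,500.00 + $58,520.00 + $15,525.00 + $51,145.00 + $11,997.00 = $159,687.00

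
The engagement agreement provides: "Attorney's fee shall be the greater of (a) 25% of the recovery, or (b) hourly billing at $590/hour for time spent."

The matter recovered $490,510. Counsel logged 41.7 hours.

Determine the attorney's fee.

(a) 25% of $490,510 = $122,627.50
(b) 41.7 × $590 = $24,603.00
The greater is (a): $122,627.50.

$122,627.50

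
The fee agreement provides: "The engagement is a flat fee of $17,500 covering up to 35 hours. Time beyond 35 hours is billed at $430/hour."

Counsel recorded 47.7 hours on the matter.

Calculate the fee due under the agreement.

Flat fee: $17,500.00
Excess hours: 47.7 − 35 = 12.7
Overrun: 12.7 × $430 = $5,461.00
Total: $17,500.00 + $5,461.00 = $22,961.00

$22,961.00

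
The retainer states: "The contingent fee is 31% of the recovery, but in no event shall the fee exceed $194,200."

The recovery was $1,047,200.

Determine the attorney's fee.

$194,200.00

31% of $1,047,200 = $324,632.00
That exceeds the $194,200 cap, so the fee is capped at $194,200.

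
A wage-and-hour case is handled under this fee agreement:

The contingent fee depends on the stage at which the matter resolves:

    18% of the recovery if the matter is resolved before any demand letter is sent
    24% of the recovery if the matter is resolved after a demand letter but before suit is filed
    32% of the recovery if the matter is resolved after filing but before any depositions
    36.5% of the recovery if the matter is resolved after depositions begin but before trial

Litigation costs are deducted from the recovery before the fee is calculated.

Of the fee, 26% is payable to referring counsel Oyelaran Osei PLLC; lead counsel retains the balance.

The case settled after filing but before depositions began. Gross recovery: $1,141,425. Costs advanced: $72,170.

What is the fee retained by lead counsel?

$253,199.58

Fee base (net of costs): $1,141,425 − $72,170 = $1,069,255
The matter settled after filing but before depositions began, so the 32% rate applies.
$1,069,255 × 32% = $342,161.60
Referral share: 26% of $342,161.60 = $88,962.02; lead counsel retains $342,161.60 − $88,962.02 = $253,199.58.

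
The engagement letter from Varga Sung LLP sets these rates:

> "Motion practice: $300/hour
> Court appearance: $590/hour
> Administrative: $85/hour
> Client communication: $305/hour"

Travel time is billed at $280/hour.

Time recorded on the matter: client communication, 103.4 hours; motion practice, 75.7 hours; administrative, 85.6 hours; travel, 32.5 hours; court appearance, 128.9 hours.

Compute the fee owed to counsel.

Motion practice: 75.7 × $300 = $22,710.00
Court appearance: 128.9 × $590 = $76,051.00
Administrative: 85.6 × $85 = $7,276.00
Client communication: 103.4 × $305 = $31,537.00
Subtotal: $22,710.00 + $76,051.00 + $7,276.00 + $31,537.00 = $137,574.00
Travel: 32.5 × $280 = $9,100.00
Total: $137,574.00 + $9,100.00 = $146,674.00

$146,674.00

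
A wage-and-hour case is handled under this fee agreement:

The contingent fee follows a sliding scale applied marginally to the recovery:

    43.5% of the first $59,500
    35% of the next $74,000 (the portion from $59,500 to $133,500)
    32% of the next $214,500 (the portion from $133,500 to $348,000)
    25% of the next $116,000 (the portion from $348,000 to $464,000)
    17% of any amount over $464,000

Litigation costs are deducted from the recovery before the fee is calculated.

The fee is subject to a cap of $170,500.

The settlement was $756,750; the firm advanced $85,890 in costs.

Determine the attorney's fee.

Fee base (net of costs): $756,750 − $85,890 = $670,860
First $59,500 at 43.5% = $25,882.50
Next $74,000 at 35% = $25,900.00
Next $214,500 at 32% = $68,640.00
Next $116,000 at 25% = $29,000.00
Remaining $206,860 at 17% = $35,166.20
Fee: $25,882.50 + $25,900.00 + $68,640.00 + $29,000.00 + $35,166.20 = $184,588.70
$184,588.70 exceeds the $170,500 cap, so the fee is capped at $170,500.00.

$170,500.00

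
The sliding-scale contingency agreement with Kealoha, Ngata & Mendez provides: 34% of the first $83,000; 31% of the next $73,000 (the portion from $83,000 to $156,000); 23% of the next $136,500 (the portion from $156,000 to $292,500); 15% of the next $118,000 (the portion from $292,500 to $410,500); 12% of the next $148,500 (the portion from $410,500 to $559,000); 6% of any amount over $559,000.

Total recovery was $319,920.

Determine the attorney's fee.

First $83,000 at 34% = $28,220.00
Next $73,000 at 31% = $22,630.00
Next $136,500 at 23% = $31,395.00
Remaining $27,420 at 15% = $4,113.00
Fee: $28,220.00 + $22,630.00 + $31,395.00 + $4,113.00 = $86,358.00

$86,358.00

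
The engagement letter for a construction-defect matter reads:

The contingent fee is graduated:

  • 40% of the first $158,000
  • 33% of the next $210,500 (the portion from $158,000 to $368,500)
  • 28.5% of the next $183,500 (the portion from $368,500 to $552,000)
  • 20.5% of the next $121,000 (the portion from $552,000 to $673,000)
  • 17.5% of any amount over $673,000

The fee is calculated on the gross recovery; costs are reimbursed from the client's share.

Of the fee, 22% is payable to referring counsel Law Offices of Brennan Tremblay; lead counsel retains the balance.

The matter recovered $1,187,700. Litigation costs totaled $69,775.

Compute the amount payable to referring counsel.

Fee base is the gross recovery, $1,187,700; costs are reimbursed separately.
First $158,000 at 40% = $63,200.00
Next $210,500 at 33% = $69,465.00
Next $183,500 at 28.5% = $52,297.50
Next $121,000 at 20.5% = $24,805.00
Remaining $514,700 at 17.5% = $90,072.50
Fee: $63,200.00 + $69,465.00 + $52,297.50 + $24,805.00 + $90,072.50 = $299,840.00
Referral share: 22% of $299,840.00 = $65,964.80; lead counsel retains $299,840.00 − $65,964.80 = $233,875.20.

$65,964.80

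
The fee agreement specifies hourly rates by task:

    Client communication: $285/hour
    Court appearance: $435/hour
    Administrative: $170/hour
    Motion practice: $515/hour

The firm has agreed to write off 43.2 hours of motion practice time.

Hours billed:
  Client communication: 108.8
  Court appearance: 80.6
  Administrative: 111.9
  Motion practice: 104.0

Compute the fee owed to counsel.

$116,404.00

Client communication: 108.8 × $285 = $31,008.00
Court appearance: 80.6 × $435 = $35,061.00
Administrative: 111.9 × $170 = $19,023.00
Motion practice: 104.0 × $515 = $53,560.00
Subtotal: $138,652.00
Write-off: 43.2 × $515 = $22,248.00
Total: $138,652.00 − $22,248.00 = $116,404.00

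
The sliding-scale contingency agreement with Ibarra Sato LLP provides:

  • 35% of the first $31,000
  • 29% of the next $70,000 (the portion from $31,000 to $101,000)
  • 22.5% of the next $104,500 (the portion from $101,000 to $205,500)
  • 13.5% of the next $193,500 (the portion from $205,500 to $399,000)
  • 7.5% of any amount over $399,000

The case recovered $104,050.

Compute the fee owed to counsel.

First $31,000 at 35% = $10,850.00
Next $70,000 at 29% = $20,300.00
Remaining $3,050 at 22.5% = $686.25
Fee: $10,850.00 + $20,300.00 + $686.25 = $31,836.25

$31,836.25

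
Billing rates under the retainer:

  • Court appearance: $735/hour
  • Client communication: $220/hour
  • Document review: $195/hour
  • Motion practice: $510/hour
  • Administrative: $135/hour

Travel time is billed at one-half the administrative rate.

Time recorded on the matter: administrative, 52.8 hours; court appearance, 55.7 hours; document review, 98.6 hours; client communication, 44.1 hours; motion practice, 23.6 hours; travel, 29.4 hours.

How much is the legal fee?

$91,017.00

Court appearance: 55.7 × $735 = $40,939.50
Client communication: 44.1 × $220 = $9,702.00
Document review: 98.6 × $195 = $19,227.00
Motion practice: 23.6 × $510 = $12,036.00
Administrative: 52.8 × $135 = $7,128.00
Subtotal: $40,939.50 + $9,702.00 + $19,227.00 + $12,036.00 + $7,128.00 = $89,032.50
Travel: 29.4 × ($135 ÷ 2) = 29.4 × $67.50 = $1,984.50
Total: $89,032.50 + $1,984.50 = $91,017.00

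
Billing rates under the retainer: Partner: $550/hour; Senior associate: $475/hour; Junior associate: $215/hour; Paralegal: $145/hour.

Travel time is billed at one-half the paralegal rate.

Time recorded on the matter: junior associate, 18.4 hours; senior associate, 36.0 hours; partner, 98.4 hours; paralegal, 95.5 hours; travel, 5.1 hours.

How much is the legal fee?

Partner: 98.4 × $550 = $54,120.00
Senior associate: 36.0 × $475 = $17,100.00
Junior associate: 18.4 × $215 = $3,956.00
Paralegal: 95.5 × $145 = $13,847.50
Subtotal: $54,120.00 + $17,100.00 + $3,956.00 + $13,847.50 = $89,023.50
Travel: 5.1 × ($145 ÷ 2) = 5.1 × $72.50 = $369.75
Total: $89,023.50 + $369.75 = $89,393.25

$89,393.25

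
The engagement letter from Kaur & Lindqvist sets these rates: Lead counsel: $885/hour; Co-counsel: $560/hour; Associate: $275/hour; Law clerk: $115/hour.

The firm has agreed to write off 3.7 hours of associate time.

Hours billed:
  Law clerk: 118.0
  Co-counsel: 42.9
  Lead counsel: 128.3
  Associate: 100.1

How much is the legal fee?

Lead counsel: 128.3 × $885 = $113,545.50
Co-counsel: 42.9 × $560 = $24,024.00
Associate: 100.1 × $275 = $27,527.50
Law clerk: 118.0 × $115 = $13,570.00
Subtotal: $178,667.00
Write-off: 3.7 × $275 = $1,017.50
Total: $178,667.00 − $1,017.50 = $177,649.50

$177,649.50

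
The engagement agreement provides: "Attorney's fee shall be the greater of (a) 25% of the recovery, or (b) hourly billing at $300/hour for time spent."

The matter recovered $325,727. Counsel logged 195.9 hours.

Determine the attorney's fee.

(a) 25% of $325,727 = $81,431.75
(b) 195.9 × $300 = $58,770.00
The greater is (a): $81,431.75.

$81,431.75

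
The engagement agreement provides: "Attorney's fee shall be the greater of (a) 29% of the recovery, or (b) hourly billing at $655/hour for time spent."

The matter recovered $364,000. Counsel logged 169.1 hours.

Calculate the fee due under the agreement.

$110,760.50

(a) 29% of $364,000 = $105,560.00
(b) 169.1 × $655 = $110,760.50
The greater is (b): $110,760.50.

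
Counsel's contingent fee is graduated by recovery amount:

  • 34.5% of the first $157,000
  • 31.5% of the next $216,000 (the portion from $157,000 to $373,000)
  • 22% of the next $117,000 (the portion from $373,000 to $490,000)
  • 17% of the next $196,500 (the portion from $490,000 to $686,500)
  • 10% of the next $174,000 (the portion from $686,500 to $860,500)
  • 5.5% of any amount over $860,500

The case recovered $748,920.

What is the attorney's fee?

$187,592.00

First $157,000 at 34.5% = $54,165.00
Next $216,000 at 31.5% = $68,040.00
Next $117,000 at 22% = $25,740.00
Next $196,500 at 17% = $33,405.00
Remaining $62,420 at 10% = $6,242.00
Fee: $54,165.00 + $68,040.00 + $25,740.00 + $33,405.00 + $6,242.00 = $187,592.00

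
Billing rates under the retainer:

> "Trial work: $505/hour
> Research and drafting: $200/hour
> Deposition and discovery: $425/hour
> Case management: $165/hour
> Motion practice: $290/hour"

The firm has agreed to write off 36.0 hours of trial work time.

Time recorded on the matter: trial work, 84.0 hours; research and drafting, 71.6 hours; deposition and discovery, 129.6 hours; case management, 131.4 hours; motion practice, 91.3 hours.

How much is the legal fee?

Trial work: 84.0 × $505 = $42,420.00
Research and drafting: 71.6 × $200 = $14,320.00
Deposition and discovery: 129.6 × $425 = $55,080.00
Case management: 131.4 × $165 = $21,681.00
Motion practice: 91.3 × $290 = $26,477.00
Subtotal: $159,978.00
Write-off: 36.0 × $505 = $18,180.00
Total: $159,978.00 − $18,180.00 = $141,798.00

$141,798.00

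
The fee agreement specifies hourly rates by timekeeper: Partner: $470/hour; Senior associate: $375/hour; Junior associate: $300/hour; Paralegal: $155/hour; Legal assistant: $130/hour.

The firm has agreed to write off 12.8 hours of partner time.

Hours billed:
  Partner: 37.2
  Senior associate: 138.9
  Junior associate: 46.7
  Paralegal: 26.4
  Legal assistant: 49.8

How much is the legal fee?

Partner: 37.2 × $470 = $17,484.00
Senior associate: 138.9 × $375 = $52,087.50
Junior associate: 46.7 × $300 = $14,010.00
Paralegal: 26.4 × $155 = $4,092.00
Legal assistant: 49.8 × $130 = $6,474.00
Subtotal: $94,147.50
Write-off: 12.8 × $470 = $6,016.00
Total: $94,147.50 − $6,016.00 = $88,131.50

$88,131.50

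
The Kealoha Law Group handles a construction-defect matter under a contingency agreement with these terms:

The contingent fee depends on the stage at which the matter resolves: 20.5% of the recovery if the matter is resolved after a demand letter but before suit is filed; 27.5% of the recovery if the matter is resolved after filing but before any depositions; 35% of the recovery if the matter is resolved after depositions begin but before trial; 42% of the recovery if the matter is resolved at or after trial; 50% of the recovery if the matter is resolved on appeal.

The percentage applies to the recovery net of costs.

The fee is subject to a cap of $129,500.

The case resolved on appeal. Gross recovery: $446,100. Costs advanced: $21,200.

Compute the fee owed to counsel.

$129,500.00

Fee base (net of costs): $446,100 − $21,200 = $424,900
The matter resolved on appeal, so the 50% rate applies.
$424,900 × 50% = $212,450.00
$212,450.00 exceeds the $129,500 cap, so the fee is capped at $129,500.00.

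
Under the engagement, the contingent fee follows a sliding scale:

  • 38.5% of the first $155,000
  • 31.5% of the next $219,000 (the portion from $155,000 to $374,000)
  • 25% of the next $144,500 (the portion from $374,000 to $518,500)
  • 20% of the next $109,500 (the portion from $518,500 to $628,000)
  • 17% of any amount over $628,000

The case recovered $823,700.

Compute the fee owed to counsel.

$219,954.00

First $155,000 at 38.5% = $59,675.00
Next $219,000 at 31.5% = $68,985.00
Next $144,500 at 25% = $36,125.00
Next $109,500 at 20% = $21,900.00
Remaining $195,700 at 17% = $33,269.00
Fee: $59,675.00 + $68,985.00 + $36,125.00 + $21,900.00 + $33,269.00 = $219,954.00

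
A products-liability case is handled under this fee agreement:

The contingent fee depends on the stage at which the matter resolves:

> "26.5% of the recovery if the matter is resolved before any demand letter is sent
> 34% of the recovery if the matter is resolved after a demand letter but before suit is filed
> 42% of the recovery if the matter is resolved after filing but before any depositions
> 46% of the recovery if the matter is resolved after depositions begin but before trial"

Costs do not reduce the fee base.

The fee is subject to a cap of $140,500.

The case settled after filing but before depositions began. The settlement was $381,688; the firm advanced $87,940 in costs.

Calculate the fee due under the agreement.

$140,500.00

Fee base is the gross recovery, $381,688; costs are reimbursed separately.
The matter settled after filing but before depositions began, so the 42% rate applies.
$381,688 × 42% = $160,308.96
$160,308.96 exceeds the $140,500 cap, so the fee is capped at $140,500.00.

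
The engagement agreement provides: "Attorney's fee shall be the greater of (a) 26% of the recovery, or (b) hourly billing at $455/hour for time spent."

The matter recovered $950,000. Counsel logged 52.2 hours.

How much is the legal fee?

(a) 26% of $950,000 = $247,000.00
(b) 52.2 × $455 = $23,751.00
The greater is (a): $247,000.00.

$247,000.00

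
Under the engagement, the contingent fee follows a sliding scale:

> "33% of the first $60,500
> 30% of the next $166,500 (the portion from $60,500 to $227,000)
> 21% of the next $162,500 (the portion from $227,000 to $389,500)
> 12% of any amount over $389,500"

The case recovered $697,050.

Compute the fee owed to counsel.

First $60,500 at 33% = $19,965.00
Next $166,500 at 30% = $49,950.00
Next $162,500 at 21% = $34,125.00
Remaining $307,550 at 12% = $36,906.00
Fee: $19,965.00 + $49,950.00 + $34,125.00 + $36,906.00 = $140,946.00

$140,946.00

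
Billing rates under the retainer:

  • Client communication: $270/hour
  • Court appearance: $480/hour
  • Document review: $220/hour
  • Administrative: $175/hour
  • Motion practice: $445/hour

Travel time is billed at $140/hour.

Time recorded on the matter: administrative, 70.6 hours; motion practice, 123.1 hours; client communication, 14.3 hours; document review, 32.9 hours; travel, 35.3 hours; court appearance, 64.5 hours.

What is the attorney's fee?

Client communication: 14.3 × $270 = $3,861.00
Court appearance: 64.5 × $480 = $30,960.00
Document review: 32.9 × $220 = $7,238.00
Administrative: 70.6 × $175 = $12,355.00
Motion practice: 123.1 × $445 = $54,779.50
Subtotal: $3,861.00 + $30,960.00 + $7,238.00 + $12,355.00 + $54,779.50 = $109,193.50
Travel: 35.3 × $140 = $4,942.00
Total: $109,193.50 + $4,942.00 = $114,135.50

$114,135.50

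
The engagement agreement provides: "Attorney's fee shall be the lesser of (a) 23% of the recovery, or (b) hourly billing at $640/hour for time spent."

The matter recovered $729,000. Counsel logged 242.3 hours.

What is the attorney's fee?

$155,072.00

(a) 23% of $729,000 = $167,670.00
(b) 242.3 × $640 = $155,072.00
The lesser is (b): $155,072.00.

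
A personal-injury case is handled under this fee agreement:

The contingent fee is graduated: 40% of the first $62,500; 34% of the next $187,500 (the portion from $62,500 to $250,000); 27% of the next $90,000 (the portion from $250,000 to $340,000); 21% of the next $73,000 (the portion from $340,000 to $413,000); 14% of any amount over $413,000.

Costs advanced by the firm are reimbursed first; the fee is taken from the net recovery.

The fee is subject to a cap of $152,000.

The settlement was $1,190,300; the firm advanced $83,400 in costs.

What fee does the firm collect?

$152,000.00

Fee base (net of costs): $1,190,300 − $83,400 = $1,106,900
First $62,500 at 40% = $25,000.00
Next $187,500 at 34% = $63,750.00
Next $90,000 at 27% = $24,300.00
Next $73,000 at 21% = $15,330.00
Remaining $693,900 at 14% = $97,146.00
Fee: $25,000.00 + $63,750.00 + $24,300.00 + $15,330.00 + $97,146.00 = $225,526.00
$225,526.00 exceeds the $152,000 cap, so the fee is capped at $152,000.00.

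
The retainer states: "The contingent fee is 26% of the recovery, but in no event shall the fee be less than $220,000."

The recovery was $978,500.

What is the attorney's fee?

$254,410.00

26% of $978,500 = $254,410.00
That exceeds the $220,000 minimum.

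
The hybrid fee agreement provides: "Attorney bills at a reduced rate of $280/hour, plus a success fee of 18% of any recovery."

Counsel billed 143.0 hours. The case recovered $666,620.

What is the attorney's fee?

$160,031.60

Hourly: 143.0 × $280 = $40,040.00
Success fee: 18% of $666,620 = $119,991.60
Total: $40,040.00 + $119,991.60 = $160,031.60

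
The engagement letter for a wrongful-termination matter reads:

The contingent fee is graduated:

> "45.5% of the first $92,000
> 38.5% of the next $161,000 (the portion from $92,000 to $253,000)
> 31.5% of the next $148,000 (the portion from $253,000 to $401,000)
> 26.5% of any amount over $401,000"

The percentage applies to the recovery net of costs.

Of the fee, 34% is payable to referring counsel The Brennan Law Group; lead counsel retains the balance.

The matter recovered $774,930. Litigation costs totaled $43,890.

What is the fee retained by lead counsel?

Fee base (net of costs): $774,930 − $43,890 = $731,040
First $92,000 at 45.5% = $41,860.00
Next $161,000 at 38.5% = $61,985.00
Next $148,000 at 31.5% = $46,620.00
Remaining $330,040 at 26.5% = $87,460.60
Fee: $41,860.00 + $61,985.00 + $46,620.00 + $87,460.60 = $237,925.60
Referral share: 34% of $237,925.60 = $80,894.70; lead counsel retains $237,925.60 − $80,894.70 = $157,030.90.

$157,030.90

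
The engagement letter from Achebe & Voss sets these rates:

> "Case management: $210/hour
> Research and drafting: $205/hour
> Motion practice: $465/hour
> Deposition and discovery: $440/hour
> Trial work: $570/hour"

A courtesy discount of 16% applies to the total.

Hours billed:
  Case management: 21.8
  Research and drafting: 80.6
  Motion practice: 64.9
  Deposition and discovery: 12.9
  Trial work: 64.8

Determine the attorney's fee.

$78,868.86

Case management: 21.8 × $210 = $4,578.00
Research and drafting: 80.6 × $205 = $16,523.00
Motion practice: 64.9 × $465 = $30,178.50
Deposition and discovery: 12.9 × $440 = $5,676.00
Trial work: 64.8 × $570 = $36,936.00
Subtotal: $93,891.50
Less 16% discount: −$15,022.64
Total: $93,891.50 − $15,022.64 = $78,868.86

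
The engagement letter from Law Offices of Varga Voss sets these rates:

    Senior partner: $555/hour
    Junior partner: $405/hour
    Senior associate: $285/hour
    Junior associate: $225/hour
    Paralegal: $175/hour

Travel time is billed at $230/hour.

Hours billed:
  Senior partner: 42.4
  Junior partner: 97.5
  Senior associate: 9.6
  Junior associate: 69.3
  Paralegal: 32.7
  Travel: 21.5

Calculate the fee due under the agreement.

Senior partner: 42.4 × $555 = $23,532.00
Junior partner: 97.5 × $405 = $39,487.50
Senior associate: 9.6 × $285 = $2,736.00
Junior associate: 69.3 × $225 = $15,592.50
Paralegal: 32.7 × $175 = $5,722.50
Subtotal: $23,532.00 + $39,487.50 + $2,736.00 + $15,592.50 + $5,722.50 = $87,070.50
Travel: 21.5 × $230 = $4,945.00
Total: $87,070.50 + $4,945.00 = $92,015.50

$92,015.50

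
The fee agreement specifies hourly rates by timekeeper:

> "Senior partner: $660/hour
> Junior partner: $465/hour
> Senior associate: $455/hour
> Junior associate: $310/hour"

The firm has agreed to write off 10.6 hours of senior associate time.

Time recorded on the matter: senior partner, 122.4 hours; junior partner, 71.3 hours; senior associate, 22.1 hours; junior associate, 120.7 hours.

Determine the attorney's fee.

Senior partner: 122.4 × $660 = $80,784.00
Junior partner: 71.3 × $465 = $33,154.50
Senior associate: 22.1 × $455 = $10,055.50
Junior associate: 120.7 × $310 = $37,417.00
Subtotal: $161,411.00
Write-off: 10.6 × $455 = $4,823.00
Total: $161,411.00 − $4,823.00 = $156,588.00

$156,588.00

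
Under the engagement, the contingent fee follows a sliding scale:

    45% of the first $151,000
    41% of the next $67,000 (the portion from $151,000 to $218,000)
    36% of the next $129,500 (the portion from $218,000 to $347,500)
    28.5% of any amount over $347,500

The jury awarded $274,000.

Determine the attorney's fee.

First $151,000 at 45% = $67,950.00
Next $67,000 at 41% = $27,470.00
Remaining $56,000 at 36% = $20,160.00
Fee: $67,950.00 + $27,470.00 + $20,160.00 = $115,580.00

$115,580.00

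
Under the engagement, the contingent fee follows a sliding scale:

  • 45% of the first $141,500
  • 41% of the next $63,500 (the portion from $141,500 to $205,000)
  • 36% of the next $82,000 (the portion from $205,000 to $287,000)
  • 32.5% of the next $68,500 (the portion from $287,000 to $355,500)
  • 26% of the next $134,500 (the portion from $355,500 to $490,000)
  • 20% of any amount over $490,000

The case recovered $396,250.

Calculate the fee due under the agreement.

First $141,500 at 45% = $63,675.00
Next $63,500 at 41% = $26,035.00
Next $82,000 at 36% = $29,520.00
Next $68,500 at 32.5% = $22,262.50
Remaining $40,750 at 26% = $10,595.00
Fee: $63,675.00 + $26,035.00 + $29,520.00 + $22,262.50 + $10,595.00 = $152,087.50

$152,087.50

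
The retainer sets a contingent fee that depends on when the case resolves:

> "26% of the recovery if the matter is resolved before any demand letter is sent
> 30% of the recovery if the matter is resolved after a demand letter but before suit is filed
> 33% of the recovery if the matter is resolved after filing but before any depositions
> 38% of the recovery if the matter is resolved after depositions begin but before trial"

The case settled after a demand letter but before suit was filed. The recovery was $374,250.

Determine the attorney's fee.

The matter settled after a demand letter but before suit was filed, so the 30% rate applies.
$374,250 × 30% = $112,275.00

$112,275.00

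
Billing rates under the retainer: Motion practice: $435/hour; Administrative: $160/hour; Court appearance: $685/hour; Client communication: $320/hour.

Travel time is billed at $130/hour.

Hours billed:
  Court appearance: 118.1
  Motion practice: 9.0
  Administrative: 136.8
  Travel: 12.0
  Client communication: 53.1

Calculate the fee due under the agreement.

Motion practice: 9.0 × $435 = $3,915.00
Administrative: 136.8 × $160 = $21,888.00
Court appearance: 118.1 × $685 = $80,898.50
Client communication: 53.1 × $320 = $16,992.00
Subtotal: $3,915.00 + $21,888.00 + $80,898.50 + $16,992.00 = $123,693.50
Travel: 12.0 × $130 = $1,560.00
Total: $123,693.50 + $1,560.00 = $125,253.50

$125,253.50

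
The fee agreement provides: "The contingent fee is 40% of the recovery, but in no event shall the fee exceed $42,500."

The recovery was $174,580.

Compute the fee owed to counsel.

40% of $174,580 = $69,832.00
That exceeds the $42,500 cap, so the fee is capped at $42,500.

$42,500.00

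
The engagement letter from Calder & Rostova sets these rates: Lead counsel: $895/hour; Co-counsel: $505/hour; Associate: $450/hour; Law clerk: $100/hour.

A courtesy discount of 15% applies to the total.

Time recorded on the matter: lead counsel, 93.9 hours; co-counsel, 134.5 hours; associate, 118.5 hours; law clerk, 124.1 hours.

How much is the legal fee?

Lead counsel: 93.9 × $895 = $84,040.50
Co-counsel: 134.5 × $505 = $67,922.50
Associate: 118.5 × $450 = $53,325.00
Law clerk: 124.1 × $100 = $12,410.00
Subtotal: $217,698.00
Less 15% discount: −$32,654.70
Total: $217,698.00 − $32,654.70 = $185,043.30

$185,043.30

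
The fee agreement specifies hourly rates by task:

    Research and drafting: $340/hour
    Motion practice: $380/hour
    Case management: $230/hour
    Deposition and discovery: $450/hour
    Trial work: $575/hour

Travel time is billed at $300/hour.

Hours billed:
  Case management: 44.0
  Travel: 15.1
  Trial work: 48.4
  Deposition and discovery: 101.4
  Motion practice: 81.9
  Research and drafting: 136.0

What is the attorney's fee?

$165,472.00

Research and drafting: 136.0 × $340 = $46,240.00
Motion practice: 81.9 × $380 = $31,122.00
Case management: 44.0 × $230 = $10,120.00
Deposition and discovery: 101.4 × $450 = $45,630.00
Trial work: 48.4 × $575 = $27,830.00
Subtotal: $46,240.00 + $31,122.00 + $10,120.00 + $45,630.00 + $27,830.00 = $160,942.00
Travel: 15.1 × $300 = $4,530.00
Total: $160,942.00 + $4,530.00 = $165,472.00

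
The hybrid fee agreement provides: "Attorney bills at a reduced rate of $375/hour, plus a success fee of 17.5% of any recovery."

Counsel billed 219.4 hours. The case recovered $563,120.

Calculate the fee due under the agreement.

$180,821.00

Hourly: 219.4 × $375 = $82,275.00
Success fee: 17.5% of $563,120 = $98,546.00
Total: $82,275.00 + $98,546.00 = $180,821.00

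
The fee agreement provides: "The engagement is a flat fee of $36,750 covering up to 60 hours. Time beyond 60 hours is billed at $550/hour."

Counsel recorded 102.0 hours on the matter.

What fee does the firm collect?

Flat fee: $36,750.00
Excess hours: 102.0 − 60 = 42.0
Overrun: 42.0 × $550 = $23,100.00
Total: $36,750.00 + $23,100.00 = $59,850.00

$59,850.00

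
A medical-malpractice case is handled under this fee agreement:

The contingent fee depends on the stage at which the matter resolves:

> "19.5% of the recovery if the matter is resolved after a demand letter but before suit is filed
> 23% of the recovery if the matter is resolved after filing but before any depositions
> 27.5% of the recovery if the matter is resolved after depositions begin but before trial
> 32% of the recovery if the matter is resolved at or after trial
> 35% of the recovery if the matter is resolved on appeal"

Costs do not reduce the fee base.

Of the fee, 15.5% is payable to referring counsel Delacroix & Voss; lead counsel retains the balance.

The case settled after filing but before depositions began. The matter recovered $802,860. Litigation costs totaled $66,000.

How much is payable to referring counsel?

$28,621.96

Fee base is the gross recovery, $802,860; costs are reimbursed separately.
The matter settled after filing but before depositions began, so the 23% rate applies.
$802,860 × 23% = $184,657.80
Referral share: 15.5% of $184,657.80 = $28,621.96; lead counsel retains $184,657.80 − $28,621.96 = $156,035.84.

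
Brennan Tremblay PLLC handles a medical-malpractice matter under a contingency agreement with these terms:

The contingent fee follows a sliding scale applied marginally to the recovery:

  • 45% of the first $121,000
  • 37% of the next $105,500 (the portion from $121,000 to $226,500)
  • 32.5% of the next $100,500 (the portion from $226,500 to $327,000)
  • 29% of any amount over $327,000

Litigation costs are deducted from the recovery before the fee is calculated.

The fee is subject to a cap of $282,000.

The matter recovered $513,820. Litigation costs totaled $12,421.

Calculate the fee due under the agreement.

Fee base (net of costs): $513,820 − $12,421 = $501,399
First $121,000 at 45% = $54,450.00
Next $105,500 at 37% = $39,035.00
Next $100,500 at 32.5% = $32,662.50
Remaining $174,399 at 29% = $50,575.71
Fee: $54,450.00 + $39,035.00 + $32,662.50 + $50,575.71 = $176,723.21
$176,723.21 is under the $282,000 cap.

$176,723.21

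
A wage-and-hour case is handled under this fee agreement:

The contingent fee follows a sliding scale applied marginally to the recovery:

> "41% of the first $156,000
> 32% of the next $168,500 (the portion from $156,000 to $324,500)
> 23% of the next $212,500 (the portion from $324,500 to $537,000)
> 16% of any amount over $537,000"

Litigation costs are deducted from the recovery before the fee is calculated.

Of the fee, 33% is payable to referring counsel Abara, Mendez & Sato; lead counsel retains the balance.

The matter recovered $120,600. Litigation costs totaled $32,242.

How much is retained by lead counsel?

Fee base (net of costs): $120,600 − $32,242 = $88,358
First $88,358 at 41% = $36,226.78
Referral share: 33% of $36,226.78 = $11,954.84; lead counsel retains $36,226.78 − $11,954.84 = $24,271.94.

$24,271.94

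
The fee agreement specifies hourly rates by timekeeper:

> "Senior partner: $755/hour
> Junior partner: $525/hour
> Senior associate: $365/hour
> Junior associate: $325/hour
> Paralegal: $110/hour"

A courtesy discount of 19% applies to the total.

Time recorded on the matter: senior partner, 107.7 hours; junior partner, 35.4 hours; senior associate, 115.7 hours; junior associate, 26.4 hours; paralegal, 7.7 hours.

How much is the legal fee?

$122,760.36

Senior partner: 107.7 × $755 = $81,313.50
Junior partner: 35.4 × $525 = $18,585.00
Senior associate: 115.7 × $365 = $42,230.50
Junior associate: 26.4 × $325 = $8,580.00
Paralegal: 7.7 × $110 = $847.00
Subtotal: $151,556.00
Less 19% discount: −$28,795.64
Total: $151,556.00 − $28,795.64 = $122,760.36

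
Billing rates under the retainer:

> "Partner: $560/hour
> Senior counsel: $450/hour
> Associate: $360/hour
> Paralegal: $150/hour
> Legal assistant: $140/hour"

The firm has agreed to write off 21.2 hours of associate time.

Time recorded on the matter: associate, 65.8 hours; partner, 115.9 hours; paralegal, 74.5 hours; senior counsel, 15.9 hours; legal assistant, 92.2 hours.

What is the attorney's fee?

Partner: 115.9 × $560 = $64,904.00
Senior counsel: 15.9 × $450 = $7,155.00
Associate: 65.8 × $360 = $23,688.00
Paralegal: 74.5 × $150 = $11,175.00
Legal assistant: 92.2 × $140 = $12,908.00
Subtotal: $119,830.00
Write-off: 21.2 × $360 = $7,632.00
Total: $119,830.00 − $7,632.00 = $112,198.00

$112,198.00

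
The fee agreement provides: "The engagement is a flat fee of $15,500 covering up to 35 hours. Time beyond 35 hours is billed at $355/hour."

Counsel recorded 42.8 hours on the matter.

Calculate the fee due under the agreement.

Flat fee: $15,500.00
Excess hours: 42.8 − 35 = 7.8
Overrun: 7.8 × $355 = $2,769.00
Total: $15,500.00 + $2,769.00 = $18,269.00

$18,269.00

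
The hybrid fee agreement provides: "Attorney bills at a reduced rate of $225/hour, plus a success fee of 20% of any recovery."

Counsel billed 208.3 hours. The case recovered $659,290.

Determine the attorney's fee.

$178,725.50

Hourly: 208.3 × $225 = $46,867.50
Success fee: 20% of $659,290 = $131,858.00
Total: $46,867.50 + $131,858.00 = $178,725.50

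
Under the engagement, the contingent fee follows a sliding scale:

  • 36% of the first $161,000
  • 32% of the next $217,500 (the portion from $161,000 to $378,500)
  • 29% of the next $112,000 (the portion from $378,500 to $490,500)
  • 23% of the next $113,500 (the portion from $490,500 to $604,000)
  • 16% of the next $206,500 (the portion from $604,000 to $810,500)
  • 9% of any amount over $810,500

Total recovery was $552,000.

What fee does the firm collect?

First $161,000 at 36% = $57,960.00
Next $217,500 at 32% = $69,600.00
Next $112,000 at 29% = $32,480.00
Remaining $61,500 at 23% = $14,145.00
Fee: $57,960.00 + $69,600.00 + $32,480.00 + $14,145.00 = $174,185.00

$174,185.00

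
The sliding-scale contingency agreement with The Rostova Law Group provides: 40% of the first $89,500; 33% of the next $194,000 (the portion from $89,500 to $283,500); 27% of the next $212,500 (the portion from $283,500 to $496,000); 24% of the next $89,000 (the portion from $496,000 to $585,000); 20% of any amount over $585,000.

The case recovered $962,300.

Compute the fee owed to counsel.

$254,015.00

First $89,500 at 40% = $35,800.00
Next $194,000 at 33% = $64,020.00
Next $212,500 at 27% = $57,375.00
Next $89,000 at 24% = $21,360.00
Remaining $377,300 at 20% = $75,460.00
Fee: $35,800.00 + $64,020.00 + $57,375.00 + $21,360.00 + $75,460.00 = $254,015.00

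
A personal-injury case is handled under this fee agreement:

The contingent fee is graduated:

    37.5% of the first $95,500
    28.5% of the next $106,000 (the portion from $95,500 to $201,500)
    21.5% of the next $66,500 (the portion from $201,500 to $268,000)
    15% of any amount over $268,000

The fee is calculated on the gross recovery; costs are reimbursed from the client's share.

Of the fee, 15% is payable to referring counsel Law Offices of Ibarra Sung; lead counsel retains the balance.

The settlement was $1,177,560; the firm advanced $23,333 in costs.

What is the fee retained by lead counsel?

$184,240.90

Fee base is the gross recovery, $1,177,560; costs are reimbursed separately.
First $95,500 at 37.5% = $35,812.50
Next $106,000 at 28.5% = $30,210.00
Next $66,500 at 21.5% = $14,297.50
Remaining $909,560 at 15% = $136,434.00
Fee: $35,812.50 + $30,210.00 + $14,297.50 + $136,434.00 = $216,754.00
Referral share: 15% of $216,754.00 = $32,513.10; lead counsel retains $216,754.00 − $32,513.10 = $184,240.90.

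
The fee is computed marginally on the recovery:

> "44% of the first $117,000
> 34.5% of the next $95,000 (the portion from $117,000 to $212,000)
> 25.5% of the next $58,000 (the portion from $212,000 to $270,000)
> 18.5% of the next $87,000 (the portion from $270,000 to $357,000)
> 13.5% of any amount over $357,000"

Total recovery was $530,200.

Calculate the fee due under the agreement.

First $117,000 at 44% = $51,480.00
Next $95,000 at 34.5% = $32,775.00
Next $58,000 at 25.5% = $14,790.00
Next $87,000 at 18.5% = $16,095.00
Remaining $173,200 at 13.5% = $23,382.00
Fee: $51,480.00 + $32,775.00 + $14,790.00 + $16,095.00 + $23,382.00 = $138,522.00

$138,522.00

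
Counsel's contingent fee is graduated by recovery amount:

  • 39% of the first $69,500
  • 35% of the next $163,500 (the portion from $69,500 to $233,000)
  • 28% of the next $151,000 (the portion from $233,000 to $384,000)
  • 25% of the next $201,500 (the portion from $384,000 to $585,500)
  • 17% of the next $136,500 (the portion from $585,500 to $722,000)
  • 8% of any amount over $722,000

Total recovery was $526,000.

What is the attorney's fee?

First $69,500 at 39% = $27,105.00
Next $163,500 at 35% = $57,225.00
Next $151,000 at 28% = $42,280.00
Remaining $142,000 at 25% = $35,500.00
Fee: $27,105.00 + $57,225.00 + $42,280.00 + $35,500.00 = $162,110.00

$162,110.00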